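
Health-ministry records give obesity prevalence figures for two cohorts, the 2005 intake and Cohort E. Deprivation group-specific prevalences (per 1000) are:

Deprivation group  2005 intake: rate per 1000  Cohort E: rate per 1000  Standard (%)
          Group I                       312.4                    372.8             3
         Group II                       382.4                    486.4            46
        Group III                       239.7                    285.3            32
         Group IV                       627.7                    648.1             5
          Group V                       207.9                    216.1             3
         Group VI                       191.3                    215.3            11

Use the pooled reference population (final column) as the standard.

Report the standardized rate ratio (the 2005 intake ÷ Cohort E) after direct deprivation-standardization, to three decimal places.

Standard weights: 0.03, 0.46, 0.32, 0.05, 0.03, 0.11.
The 2005 intake: 0.0300×312.4 + 0.4600×382.4 + 0.3200×239.7 + 0.0500×627.7 + 0.0300×207.9 + 0.1100×191.3 = 320.6450 per 1000.
Cohort E: 0.0300×372.8 + 0.4600×486.4 + 0.3200×285.3 + 0.0500×648.1 + 0.0300×216.1 + 0.1100×215.3 = 388.7950 per 1000.
Ratio = 320.6450 ÷ 388.7950 = 0.82471.

0.825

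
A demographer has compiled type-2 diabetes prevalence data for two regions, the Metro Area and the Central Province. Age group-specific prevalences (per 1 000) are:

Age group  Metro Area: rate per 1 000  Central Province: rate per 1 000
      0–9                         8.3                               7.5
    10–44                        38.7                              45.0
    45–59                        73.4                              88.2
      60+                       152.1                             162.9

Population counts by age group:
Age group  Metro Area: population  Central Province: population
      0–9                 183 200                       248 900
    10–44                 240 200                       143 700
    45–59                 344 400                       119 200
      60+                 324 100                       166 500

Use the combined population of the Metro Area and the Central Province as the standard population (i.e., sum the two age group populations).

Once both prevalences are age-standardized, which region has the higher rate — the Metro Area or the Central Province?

Combined standard total = 1 770 200; weights = 0.2441, 0.2169, 0.2619, 0.2771.
The Metro Area: 0.2441×8.3 + 0.2169×38.7 + 0.2619×73.4 + 0.2771×152.1 = 71.7952 per 1 000.
The Central Province: 0.2441×7.5 + 0.2169×45.0 + 0.2619×88.2 + 0.2771×162.9 = 79.8353 per 1 000.
The crude rates (78.20 vs 67.77) would put the Metro Area higher, but that reflects its age composition; once standardized to a common age structure, the Central Province has the higher underlying rate.

Central Province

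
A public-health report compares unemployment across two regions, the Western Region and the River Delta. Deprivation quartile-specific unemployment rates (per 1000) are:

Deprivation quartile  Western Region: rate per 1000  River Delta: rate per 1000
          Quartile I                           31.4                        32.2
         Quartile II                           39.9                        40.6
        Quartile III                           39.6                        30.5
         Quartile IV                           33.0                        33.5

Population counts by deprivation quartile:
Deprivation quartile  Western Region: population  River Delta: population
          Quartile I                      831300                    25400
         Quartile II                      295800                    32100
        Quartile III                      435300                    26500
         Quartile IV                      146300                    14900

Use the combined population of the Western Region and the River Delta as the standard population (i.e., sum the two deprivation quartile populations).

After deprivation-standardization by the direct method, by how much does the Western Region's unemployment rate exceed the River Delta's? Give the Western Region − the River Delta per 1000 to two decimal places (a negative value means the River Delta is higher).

Combined standard total = 1807600; weights = 0.4739, 0.1814, 0.2555, 0.0892.
The Western Region: 0.4739×31.4 + 0.1814×39.9 + 0.2555×39.6 + 0.0892×33.0 = 35.1795 per 1000.
The River Delta: 0.4739×32.2 + 0.1814×40.6 + 0.2555×30.5 + 0.0892×33.5 = 33.4054 per 1000.
Difference = 35.1795 − 33.4054 = 1.7741.

1.77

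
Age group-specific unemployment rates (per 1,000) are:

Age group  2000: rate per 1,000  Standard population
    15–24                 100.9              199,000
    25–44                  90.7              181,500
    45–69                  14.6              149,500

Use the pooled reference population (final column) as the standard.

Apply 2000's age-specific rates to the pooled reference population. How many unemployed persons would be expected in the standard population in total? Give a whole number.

38724

Expected unemployed persons = Σ (standard pop × age-specific rate ÷ 1,000)
= 199,000×100.9/1,000 + 181,500×90.7/1,000 + 149,500×14.6/1,000
= 20079.10 + 16462.05 + 2182.70 = 38723.85.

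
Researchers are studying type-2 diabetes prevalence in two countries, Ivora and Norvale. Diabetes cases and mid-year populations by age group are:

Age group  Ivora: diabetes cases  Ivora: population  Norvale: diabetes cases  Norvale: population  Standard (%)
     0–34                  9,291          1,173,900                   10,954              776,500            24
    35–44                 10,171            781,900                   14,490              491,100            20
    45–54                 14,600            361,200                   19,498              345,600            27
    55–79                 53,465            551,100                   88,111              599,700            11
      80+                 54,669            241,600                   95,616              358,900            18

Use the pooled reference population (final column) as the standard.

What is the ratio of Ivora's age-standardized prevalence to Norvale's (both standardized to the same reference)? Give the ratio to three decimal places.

0.754

Age-specific rates per 1,000 for Ivora: 7.915, 13.008, 40.421, 97.015, 226.279.
For Norvale: 14.107, 29.505, 56.418, 146.925, 266.414.
Standard weights: 0.24, 0.20, 0.27, 0.11, 0.18.
Ivora: 0.2400×7.915 + 0.2000×13.008 + 0.2700×40.421 + 0.1100×97.015 + 0.1800×226.279 = 66.8166 per 1,000.
Norvale: 0.2400×14.107 + 0.2000×29.505 + 0.2700×56.418 + 0.1100×146.925 + 0.1800×266.414 = 88.6358 per 1,000.
Ratio = 66.8166 ÷ 88.6358 = 0.75383.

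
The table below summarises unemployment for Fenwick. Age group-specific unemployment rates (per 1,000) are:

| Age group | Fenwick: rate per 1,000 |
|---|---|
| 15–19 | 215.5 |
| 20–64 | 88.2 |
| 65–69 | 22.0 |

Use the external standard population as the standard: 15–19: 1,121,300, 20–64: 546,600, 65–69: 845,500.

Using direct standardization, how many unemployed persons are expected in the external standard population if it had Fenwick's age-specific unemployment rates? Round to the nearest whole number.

Expected unemployed persons = Σ (standard pop × age-specific rate ÷ 1,000)
= 1,121,300×215.5/1,000 + 546,600×88.2/1,000 + 845,500×22.0/1,000
= 241640.15 + 48210.12 + 18601.00 = 308451.27.

308451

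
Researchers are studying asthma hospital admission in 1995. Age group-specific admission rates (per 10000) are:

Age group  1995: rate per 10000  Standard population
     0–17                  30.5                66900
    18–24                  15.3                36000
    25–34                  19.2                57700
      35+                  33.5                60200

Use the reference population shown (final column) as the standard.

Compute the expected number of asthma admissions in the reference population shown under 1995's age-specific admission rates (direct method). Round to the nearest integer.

572

Expected asthma admissions = Σ (standard pop × age-specific rate ÷ 10000)
= 66900×30.5/10000 + 36000×15.3/10000 + 57700×19.2/10000 + 60200×33.5/10000
= 204.04 + 55.08 + 110.78 + 201.67 = 571.58.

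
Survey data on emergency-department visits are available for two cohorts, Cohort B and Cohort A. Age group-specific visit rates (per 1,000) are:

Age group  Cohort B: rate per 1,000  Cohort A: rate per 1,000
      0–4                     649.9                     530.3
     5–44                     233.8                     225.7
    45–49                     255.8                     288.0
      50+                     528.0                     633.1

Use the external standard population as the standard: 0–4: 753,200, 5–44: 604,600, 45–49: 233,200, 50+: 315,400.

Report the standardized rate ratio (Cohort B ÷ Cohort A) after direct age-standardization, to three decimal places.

1.068

Standard total = 1,906,400; weights = 0.3951, 0.3171, 0.1223, 0.1654.
Cohort B: 0.3951×649.9 + 0.3171×233.8 + 0.1223×255.8 + 0.1654×528.0 = 449.5614 per 1,000.
Cohort A: 0.3951×530.3 + 0.3171×225.7 + 0.1223×288.0 + 0.1654×633.1 = 421.0667 per 1,000.
Ratio = 449.5614 ÷ 421.0667 = 1.06767.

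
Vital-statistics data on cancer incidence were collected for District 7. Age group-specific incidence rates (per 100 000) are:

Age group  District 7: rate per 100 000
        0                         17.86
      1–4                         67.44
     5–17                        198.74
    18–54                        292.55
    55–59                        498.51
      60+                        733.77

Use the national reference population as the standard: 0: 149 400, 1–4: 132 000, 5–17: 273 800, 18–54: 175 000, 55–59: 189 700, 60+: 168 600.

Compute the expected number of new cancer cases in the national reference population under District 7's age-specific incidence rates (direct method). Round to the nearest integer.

3355

Expected new cancer cases = Σ (standard pop × age-specific rate ÷ 100 000)
= 149 400×17.86/100 000 + 132 000×67.44/100 000 + 273 800×198.74/100 000 + 175 000×292.55/100 000 + 189 700×498.51/100 000 + 168 600×733.77/100 000
= 26.68 + 89.02 + 544.15 + 511.96 + 945.67 + 1237.14 = 3354.63.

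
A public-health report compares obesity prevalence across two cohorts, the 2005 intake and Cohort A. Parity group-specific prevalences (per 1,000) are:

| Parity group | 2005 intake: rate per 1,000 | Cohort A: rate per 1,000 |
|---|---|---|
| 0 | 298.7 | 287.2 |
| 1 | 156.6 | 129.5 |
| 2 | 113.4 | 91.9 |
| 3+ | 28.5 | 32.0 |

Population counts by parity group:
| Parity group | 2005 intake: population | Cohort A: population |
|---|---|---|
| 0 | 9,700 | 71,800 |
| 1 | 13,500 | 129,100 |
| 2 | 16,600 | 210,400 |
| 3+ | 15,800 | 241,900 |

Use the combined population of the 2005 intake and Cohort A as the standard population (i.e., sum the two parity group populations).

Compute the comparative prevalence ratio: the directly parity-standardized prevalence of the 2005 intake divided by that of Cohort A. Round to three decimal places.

1.124

Combined standard total = 708,800; weights = 0.1150, 0.2012, 0.3203, 0.3636.
The 2005 intake: 0.1150×298.7 + 0.2012×156.6 + 0.3203×113.4 + 0.3636×28.5 = 112.5303 per 1,000.
Cohort A: 0.1150×287.2 + 0.2012×129.5 + 0.3203×91.9 + 0.3636×32.0 = 100.1428 per 1,000.
Ratio = 112.5303 ÷ 100.1428 = 1.12370.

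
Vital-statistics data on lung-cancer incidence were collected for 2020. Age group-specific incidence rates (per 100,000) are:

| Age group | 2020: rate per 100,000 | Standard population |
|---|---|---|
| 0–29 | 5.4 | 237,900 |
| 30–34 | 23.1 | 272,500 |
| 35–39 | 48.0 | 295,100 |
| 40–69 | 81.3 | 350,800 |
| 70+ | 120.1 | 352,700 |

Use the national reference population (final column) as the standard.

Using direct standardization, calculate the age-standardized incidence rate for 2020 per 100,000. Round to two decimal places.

Standard total = 1,509,000; weights = 0.1577, 0.1806, 0.1956, 0.2325, 0.2337.
Standardized rate: 0.1577×5.4 + 0.1806×23.1 + 0.1956×48.0 + 0.2325×81.3 + 0.2337×120.1 = 61.3807 per 100,000.

61.38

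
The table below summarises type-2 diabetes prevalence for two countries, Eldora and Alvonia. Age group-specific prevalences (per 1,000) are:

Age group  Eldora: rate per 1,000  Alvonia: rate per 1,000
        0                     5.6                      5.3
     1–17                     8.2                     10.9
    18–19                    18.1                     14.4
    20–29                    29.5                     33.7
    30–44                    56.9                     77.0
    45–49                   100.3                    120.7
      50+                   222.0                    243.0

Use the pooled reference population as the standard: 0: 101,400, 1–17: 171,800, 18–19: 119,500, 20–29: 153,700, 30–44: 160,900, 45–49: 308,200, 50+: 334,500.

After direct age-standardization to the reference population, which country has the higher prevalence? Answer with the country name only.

Standard total = 1,350,000; weights = 0.0751, 0.1273, 0.0885, 0.1139, 0.1192, 0.2283, 0.2478.
Eldora: 0.0751×5.6 + 0.1273×8.2 + 0.0885×18.1 + 0.1139×29.5 + 0.1192×56.9 + 0.2283×100.3 + 0.2478×222.0 = 91.1114 per 1,000.
Alvonia: 0.0751×5.3 + 0.1273×10.9 + 0.0885×14.4 + 0.1139×33.7 + 0.1192×77.0 + 0.2283×120.7 + 0.2478×243.0 = 103.8393 per 1,000.

Alvonia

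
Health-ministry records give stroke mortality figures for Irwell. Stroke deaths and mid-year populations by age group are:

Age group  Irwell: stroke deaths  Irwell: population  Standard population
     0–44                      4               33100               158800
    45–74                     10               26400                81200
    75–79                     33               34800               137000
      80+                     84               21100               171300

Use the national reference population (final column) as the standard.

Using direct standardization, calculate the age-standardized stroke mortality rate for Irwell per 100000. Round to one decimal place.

157.2

Age-specific rates per 100000 for Irwell: 12.08, 37.88, 94.83, 398.10.
Standard total = 548300; weights = 0.2896, 0.1481, 0.2499, 0.3124.
Standardized rate: 0.2896×12.08 + 0.1481×37.88 + 0.2499×94.83 + 0.3124×398.10 = 157.1793 per 100000.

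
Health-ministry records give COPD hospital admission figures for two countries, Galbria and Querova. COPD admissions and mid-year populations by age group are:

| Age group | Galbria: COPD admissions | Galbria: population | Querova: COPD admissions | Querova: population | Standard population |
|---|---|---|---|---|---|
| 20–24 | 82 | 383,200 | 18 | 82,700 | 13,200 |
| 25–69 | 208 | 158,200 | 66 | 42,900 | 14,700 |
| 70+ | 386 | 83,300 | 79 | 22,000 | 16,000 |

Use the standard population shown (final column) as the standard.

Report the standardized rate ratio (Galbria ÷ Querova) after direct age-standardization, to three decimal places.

1.161

Age-specific rates per 10,000 for Galbria: 2.14, 13.15, 46.34.
For Querova: 2.18, 15.38, 35.91.
Standard total = 43,900; weights = 0.3007, 0.3349, 0.3645.
Galbria: 0.3007×2.14 + 0.3349×13.15 + 0.3645×46.34 = 21.9348 per 10,000.
Querova: 0.3007×2.18 + 0.3349×15.38 + 0.3645×35.91 = 18.8936 per 10,000.
Ratio = 21.9348 ÷ 18.8936 = 1.16096.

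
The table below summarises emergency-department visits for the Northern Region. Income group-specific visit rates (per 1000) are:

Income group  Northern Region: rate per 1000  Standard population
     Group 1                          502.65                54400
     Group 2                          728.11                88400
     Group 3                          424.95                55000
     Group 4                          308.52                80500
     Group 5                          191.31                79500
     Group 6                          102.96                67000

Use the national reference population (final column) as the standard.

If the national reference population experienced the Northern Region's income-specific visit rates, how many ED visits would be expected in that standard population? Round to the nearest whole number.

Expected ED visits = Σ (standard pop × income-specific rate ÷ 1000)
= 54400×502.65/1000 + 88400×728.11/1000 + 55000×424.95/1000 + 80500×308.52/1000 + 79500×191.31/1000 + 67000×102.96/1000
= 27344.16 + 64364.92 + 23372.25 + 24835.86 + 15209.15 + 6898.32 = 162024.66.

162025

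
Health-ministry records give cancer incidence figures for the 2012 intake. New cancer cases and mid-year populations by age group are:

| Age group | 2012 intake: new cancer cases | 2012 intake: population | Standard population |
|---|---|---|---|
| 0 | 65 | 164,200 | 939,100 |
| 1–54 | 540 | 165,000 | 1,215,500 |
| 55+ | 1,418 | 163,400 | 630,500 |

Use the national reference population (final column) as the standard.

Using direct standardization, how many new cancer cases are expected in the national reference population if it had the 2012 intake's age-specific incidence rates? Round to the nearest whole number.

Age-specific rates per 100,000 for the 2012 intake: 39.59, 327.27, 867.81.
Expected new cancer cases = Σ (standard pop × age-specific rate ÷ 100,000)
= 939,100×39.59/100,000 + 1,215,500×327.27/100,000 + 630,500×867.81/100,000
= 371.75 + 3978.00 + 5471.54 = 9821.29.

9821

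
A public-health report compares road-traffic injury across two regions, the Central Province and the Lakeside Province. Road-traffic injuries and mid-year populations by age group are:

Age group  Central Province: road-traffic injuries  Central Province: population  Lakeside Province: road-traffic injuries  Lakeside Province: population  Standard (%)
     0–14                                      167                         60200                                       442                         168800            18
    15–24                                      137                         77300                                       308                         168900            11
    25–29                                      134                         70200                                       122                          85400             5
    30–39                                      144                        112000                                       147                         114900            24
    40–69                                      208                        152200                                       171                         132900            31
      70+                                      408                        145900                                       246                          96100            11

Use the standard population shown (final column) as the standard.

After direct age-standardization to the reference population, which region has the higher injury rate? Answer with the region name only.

Central Province

Age-specific rates per 100000 for the Central Province: 277.41, 177.23, 190.88, 128.57, 136.66, 279.64.
For the Lakeside Province: 261.85, 182.36, 142.86, 127.94, 128.67, 255.98.
Standard weights: 0.18, 0.11, 0.05, 0.24, 0.31, 0.11.
The Central Province: 0.1800×277.41 + 0.1100×177.23 + 0.0500×190.88 + 0.2400×128.57 + 0.3100×136.66 + 0.1100×279.64 = 182.9564 per 100000.
The Lakeside Province: 0.1800×261.85 + 0.1100×182.36 + 0.0500×142.86 + 0.2400×127.94 + 0.3100×128.67 + 0.1100×255.98 = 173.0850 per 100000.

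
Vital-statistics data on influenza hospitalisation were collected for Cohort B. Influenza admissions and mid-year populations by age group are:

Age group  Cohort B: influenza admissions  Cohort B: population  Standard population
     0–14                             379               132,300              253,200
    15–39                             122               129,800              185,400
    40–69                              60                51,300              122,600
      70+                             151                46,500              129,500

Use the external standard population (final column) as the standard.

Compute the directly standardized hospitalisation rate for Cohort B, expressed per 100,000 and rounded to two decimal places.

Age-specific rates per 100,000 for Cohort B: 286.47, 93.99, 116.96, 324.73.
Standard total = 690,700; weights = 0.3666, 0.2684, 0.1775, 0.1875.
Standardized rate: 0.3666×286.47 + 0.2684×93.99 + 0.1775×116.96 + 0.1875×324.73 = 211.8894 per 100,000.

211.89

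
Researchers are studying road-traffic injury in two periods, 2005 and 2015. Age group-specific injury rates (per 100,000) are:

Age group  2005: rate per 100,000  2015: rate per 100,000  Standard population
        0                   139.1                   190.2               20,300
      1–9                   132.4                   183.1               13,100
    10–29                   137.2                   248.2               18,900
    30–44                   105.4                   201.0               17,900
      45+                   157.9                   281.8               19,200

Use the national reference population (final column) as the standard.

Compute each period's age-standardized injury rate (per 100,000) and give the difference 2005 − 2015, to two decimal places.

Standard total = 89,400; weights = 0.2271, 0.1465, 0.2114, 0.2002, 0.2148.
2005: 0.2271×139.1 + 0.1465×132.4 + 0.2114×137.2 + 0.2002×105.4 + 0.2148×157.9 = 135.0066 per 100,000.
2015: 0.2271×190.2 + 0.1465×183.1 + 0.2114×248.2 + 0.2002×201.0 + 0.2148×281.8 = 223.2563 per 100,000.
Difference = 135.0066 − 223.2563 = -88.2497.

-88.25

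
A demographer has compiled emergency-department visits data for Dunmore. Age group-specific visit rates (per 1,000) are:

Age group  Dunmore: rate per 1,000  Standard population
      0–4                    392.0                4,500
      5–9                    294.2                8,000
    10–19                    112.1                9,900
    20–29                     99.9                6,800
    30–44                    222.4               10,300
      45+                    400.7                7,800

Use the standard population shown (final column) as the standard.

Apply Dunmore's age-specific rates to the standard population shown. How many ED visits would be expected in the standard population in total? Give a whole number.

Expected ED visits = Σ (standard pop × age-specific rate ÷ 1,000)
= 4,500×392.0/1,000 + 8,000×294.2/1,000 + 9,900×112.1/1,000 + 6,800×99.9/1,000 + 10,300×222.4/1,000 + 7,800×400.7/1,000
= 1764.00 + 2353.60 + 1109.79 + 679.32 + 2290.72 + 3125.46 = 11322.89.

11323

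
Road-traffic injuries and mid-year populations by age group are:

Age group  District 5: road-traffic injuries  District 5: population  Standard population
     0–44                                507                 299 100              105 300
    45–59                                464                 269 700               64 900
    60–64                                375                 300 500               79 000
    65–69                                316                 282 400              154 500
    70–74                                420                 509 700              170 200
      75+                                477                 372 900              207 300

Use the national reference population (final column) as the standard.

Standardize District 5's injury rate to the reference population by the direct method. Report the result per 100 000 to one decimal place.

123.8

Age-specific rates per 100 000 for District 5: 169.51, 172.04, 124.79, 111.90, 82.40, 127.92.
Standard total = 781 200; weights = 0.1348, 0.0831, 0.1011, 0.1978, 0.2179, 0.2654.
Standardized rate: 0.1348×169.51 + 0.0831×172.04 + 0.1011×124.79 + 0.1978×111.90 + 0.2179×82.40 + 0.2654×127.92 = 123.7883 per 100 000.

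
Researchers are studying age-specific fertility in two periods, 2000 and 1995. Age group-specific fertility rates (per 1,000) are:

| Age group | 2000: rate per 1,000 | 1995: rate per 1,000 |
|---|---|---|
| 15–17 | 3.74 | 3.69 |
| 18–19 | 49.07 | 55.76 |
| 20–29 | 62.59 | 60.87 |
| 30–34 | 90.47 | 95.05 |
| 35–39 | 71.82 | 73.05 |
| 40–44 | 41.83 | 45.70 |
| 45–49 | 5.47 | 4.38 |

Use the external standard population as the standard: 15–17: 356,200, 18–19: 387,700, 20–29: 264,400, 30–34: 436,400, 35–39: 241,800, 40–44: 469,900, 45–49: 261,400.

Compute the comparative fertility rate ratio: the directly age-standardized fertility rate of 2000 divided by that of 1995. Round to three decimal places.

0.951

Standard total = 2,417,800; weights = 0.1473, 0.1604, 0.1094, 0.1805, 0.1000, 0.1944, 0.1081.
2000: 0.1473×3.74 + 0.1604×49.07 + 0.1094×62.59 + 0.1805×90.47 + 0.1000×71.82 + 0.1944×41.83 + 0.1081×5.47 = 47.4971 per 1,000.
1995: 0.1473×3.69 + 0.1604×55.76 + 0.1094×60.87 + 0.1805×95.05 + 0.1000×73.05 + 0.1944×45.70 + 0.1081×4.38 = 49.9583 per 1,000.
Ratio = 47.4971 ÷ 49.9583 = 0.95073.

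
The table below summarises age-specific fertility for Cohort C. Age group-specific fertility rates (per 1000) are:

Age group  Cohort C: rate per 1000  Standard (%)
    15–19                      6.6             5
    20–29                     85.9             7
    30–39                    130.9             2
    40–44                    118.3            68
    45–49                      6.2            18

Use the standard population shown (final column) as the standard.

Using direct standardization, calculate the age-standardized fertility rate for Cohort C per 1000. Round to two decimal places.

90.52

Standard weights: 0.05, 0.07, 0.02, 0.68, 0.18.
Standardized rate: 0.0500×6.6 + 0.0700×85.9 + 0.0200×130.9 + 0.6800×118.3 + 0.1800×6.2 = 90.5210 per 1000.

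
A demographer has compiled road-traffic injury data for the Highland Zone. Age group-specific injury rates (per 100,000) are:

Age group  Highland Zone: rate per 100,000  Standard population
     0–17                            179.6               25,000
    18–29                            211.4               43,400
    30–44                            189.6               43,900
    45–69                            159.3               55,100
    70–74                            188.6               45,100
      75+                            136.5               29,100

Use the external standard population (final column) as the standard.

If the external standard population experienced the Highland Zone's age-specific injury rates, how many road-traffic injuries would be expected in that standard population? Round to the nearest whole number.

Expected road-traffic injuries = Σ (standard pop × age-specific rate ÷ 100,000)
= 25,000×179.6/100,000 + 43,400×211.4/100,000 + 43,900×189.6/100,000 + 55,100×159.3/100,000 + 45,100×188.6/100,000 + 29,100×136.5/100,000
= 44.90 + 91.75 + 83.23 + 87.77 + 85.06 + 39.72 = 432.44.

432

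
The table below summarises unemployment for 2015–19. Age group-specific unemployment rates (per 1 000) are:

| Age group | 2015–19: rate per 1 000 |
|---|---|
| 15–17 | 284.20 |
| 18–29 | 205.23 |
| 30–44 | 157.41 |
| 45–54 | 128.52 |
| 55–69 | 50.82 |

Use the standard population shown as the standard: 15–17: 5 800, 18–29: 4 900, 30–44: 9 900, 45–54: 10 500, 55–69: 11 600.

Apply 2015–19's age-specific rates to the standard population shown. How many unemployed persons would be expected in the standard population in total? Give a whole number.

Expected unemployed persons = Σ (standard pop × age-specific rate ÷ 1 000)
= 5 800×284.20/1 000 + 4 900×205.23/1 000 + 9 900×157.41/1 000 + 10 500×128.52/1 000 + 11 600×50.82/1 000
= 1648.36 + 1005.63 + 1558.36 + 1349.46 + 589.51 = 6151.32.

6151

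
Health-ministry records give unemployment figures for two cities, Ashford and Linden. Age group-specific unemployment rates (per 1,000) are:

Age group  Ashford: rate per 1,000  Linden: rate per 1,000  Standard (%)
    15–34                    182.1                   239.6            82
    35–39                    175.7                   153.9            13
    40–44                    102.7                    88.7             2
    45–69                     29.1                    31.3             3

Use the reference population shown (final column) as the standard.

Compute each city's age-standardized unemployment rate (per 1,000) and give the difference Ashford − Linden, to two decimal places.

-44.10

Standard weights: 0.82, 0.13, 0.02, 0.03.
Ashford: 0.8200×182.1 + 0.1300×175.7 + 0.0200×102.7 + 0.0300×29.1 = 175.0900 per 1,000.
Linden: 0.8200×239.6 + 0.1300×153.9 + 0.0200×88.7 + 0.0300×31.3 = 219.1920 per 1,000.
Difference = 175.0900 − 219.1920 = -44.1020.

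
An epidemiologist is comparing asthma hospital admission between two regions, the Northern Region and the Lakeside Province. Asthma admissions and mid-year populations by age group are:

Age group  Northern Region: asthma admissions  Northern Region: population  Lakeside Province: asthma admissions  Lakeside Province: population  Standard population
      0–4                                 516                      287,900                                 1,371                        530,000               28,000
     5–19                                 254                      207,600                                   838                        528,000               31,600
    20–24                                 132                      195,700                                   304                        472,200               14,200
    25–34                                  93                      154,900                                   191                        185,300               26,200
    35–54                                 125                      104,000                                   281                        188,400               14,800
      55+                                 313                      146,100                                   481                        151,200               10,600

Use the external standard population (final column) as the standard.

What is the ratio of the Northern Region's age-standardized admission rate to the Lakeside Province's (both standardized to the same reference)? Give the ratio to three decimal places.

0.721

Age-specific rates per 10,000 for the Northern Region: 17.92, 12.24, 6.75, 6.00, 12.02, 21.42.
For the Lakeside Province: 25.87, 15.87, 6.44, 10.31, 14.92, 31.81.
Standard total = 125,400; weights = 0.2233, 0.2520, 0.1132, 0.2089, 0.1180, 0.0845.
The Northern Region: 0.2233×17.92 + 0.2520×12.24 + 0.1132×6.75 + 0.2089×6.00 + 0.1180×12.02 + 0.0845×21.42 = 12.3327 per 10,000.
The Lakeside Province: 0.2233×25.87 + 0.2520×15.87 + 0.1132×6.44 + 0.2089×10.31 + 0.1180×14.92 + 0.0845×31.81 = 17.1074 per 10,000.
Ratio = 12.3327 ÷ 17.1074 = 0.72090.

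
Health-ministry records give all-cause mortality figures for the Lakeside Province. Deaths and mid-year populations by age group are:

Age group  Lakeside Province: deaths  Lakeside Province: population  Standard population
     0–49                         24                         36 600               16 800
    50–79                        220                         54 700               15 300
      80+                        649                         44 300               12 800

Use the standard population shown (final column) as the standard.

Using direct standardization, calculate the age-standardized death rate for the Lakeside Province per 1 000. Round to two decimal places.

Age-specific rates per 1 000 for the Lakeside Province: 0.656, 4.022, 14.650.
Standard total = 44 900; weights = 0.3742, 0.3408, 0.2851.
Standardized rate: 0.3742×0.656 + 0.3408×4.022 + 0.2851×14.650 = 5.7923 per 1 000.

5.79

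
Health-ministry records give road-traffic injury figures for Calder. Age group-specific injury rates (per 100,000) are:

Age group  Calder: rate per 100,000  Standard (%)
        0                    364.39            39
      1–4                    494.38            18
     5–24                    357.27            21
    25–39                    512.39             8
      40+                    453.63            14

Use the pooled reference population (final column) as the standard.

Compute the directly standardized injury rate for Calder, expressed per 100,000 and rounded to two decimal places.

Standard weights: 0.39, 0.18, 0.21, 0.08, 0.14.
Standardized rate: 0.3900×364.39 + 0.1800×494.38 + 0.2100×357.27 + 0.0800×512.39 + 0.1400×453.63 = 410.6266 per 100,000.

410.63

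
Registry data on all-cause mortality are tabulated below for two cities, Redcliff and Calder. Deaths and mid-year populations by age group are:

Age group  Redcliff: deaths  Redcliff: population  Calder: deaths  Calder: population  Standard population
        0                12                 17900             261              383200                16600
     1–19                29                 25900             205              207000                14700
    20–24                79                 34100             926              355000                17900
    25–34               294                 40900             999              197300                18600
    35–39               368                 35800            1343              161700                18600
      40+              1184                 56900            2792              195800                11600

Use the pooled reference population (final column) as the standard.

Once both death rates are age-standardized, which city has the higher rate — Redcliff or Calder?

Redcliff

Age-specific rates per 1000 for Redcliff: 0.670, 1.120, 2.317, 7.188, 10.279, 20.808.
For Calder: 0.681, 0.990, 2.608, 5.063, 8.306, 14.259.
Standard total = 98000; weights = 0.1694, 0.1500, 0.1827, 0.1898, 0.1898, 0.1184.
Redcliff: 0.1694×0.670 + 0.1500×1.120 + 0.1827×2.317 + 0.1898×7.188 + 0.1898×10.279 + 0.1184×20.808 = 6.4830 per 1000.
Calder: 0.1694×0.681 + 0.1500×0.990 + 0.1827×2.608 + 0.1898×5.063 + 0.1898×8.306 + 0.1184×14.259 = 4.9656 per 1000.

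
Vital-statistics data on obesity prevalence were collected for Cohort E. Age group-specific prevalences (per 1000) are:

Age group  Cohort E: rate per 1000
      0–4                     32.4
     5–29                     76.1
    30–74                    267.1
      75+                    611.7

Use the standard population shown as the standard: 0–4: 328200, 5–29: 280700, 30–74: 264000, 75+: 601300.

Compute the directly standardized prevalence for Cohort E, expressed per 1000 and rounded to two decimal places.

319.04

Standard total = 1474200; weights = 0.2226, 0.1904, 0.1791, 0.4079.
Standardized rate: 0.2226×32.4 + 0.1904×76.1 + 0.1791×267.1 + 0.4079×611.7 = 319.0371 per 1000.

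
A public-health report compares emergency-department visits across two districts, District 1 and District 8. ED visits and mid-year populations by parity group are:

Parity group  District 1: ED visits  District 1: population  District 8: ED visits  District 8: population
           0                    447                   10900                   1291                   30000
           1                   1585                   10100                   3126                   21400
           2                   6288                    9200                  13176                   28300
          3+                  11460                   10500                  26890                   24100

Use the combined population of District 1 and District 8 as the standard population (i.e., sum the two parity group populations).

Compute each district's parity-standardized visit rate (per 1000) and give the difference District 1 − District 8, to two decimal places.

Parity-specific rates per 1000 for District 1: 41.009, 156.931, 683.478, 1091.429.
For District 8: 43.033, 146.075, 465.583, 1115.768.
Combined standard total = 144500; weights = 0.2830, 0.2180, 0.2595, 0.2394.
District 1: 0.2830×41.009 + 0.2180×156.931 + 0.2595×683.478 + 0.2394×1091.429 = 484.5291 per 1000.
District 8: 0.2830×43.033 + 0.2180×146.075 + 0.2595×465.583 + 0.2394×1115.768 = 432.0162 per 1000.
Difference = 484.5291 − 432.0162 = 52.5129.

52.51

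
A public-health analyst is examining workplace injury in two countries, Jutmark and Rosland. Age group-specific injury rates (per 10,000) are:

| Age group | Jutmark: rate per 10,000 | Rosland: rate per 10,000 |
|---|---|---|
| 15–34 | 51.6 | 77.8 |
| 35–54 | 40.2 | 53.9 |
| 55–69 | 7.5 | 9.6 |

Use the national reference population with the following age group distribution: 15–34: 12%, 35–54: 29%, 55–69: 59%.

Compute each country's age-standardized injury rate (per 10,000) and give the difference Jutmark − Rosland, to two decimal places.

-8.36

Standard weights: 0.12, 0.29, 0.59.
Jutmark: 0.1200×51.6 + 0.2900×40.2 + 0.5900×7.5 = 22.2750 per 10,000.
Rosland: 0.1200×77.8 + 0.2900×53.9 + 0.5900×9.6 = 30.6310 per 10,000.
Difference = 22.2750 − 30.6310 = -8.3560.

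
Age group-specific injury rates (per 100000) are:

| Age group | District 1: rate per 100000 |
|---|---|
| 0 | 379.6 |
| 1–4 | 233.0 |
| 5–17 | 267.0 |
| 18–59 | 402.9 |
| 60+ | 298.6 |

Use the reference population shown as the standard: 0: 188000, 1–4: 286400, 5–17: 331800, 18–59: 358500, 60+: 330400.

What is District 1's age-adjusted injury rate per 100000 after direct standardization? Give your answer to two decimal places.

314.22

Standard total = 1495100; weights = 0.1257, 0.1916, 0.2219, 0.2398, 0.2210.
Standardized rate: 0.1257×379.6 + 0.1916×233.0 + 0.2219×267.0 + 0.2398×402.9 + 0.2210×298.6 = 314.2156 per 100000.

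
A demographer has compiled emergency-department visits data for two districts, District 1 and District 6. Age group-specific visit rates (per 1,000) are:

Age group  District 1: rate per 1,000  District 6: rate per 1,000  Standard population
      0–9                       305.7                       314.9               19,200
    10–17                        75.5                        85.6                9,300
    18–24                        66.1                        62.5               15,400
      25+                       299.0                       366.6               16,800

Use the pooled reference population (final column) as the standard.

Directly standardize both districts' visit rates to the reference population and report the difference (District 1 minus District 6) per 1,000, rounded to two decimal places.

Standard total = 60,700; weights = 0.3163, 0.1532, 0.2537, 0.2768.
District 1: 0.3163×305.7 + 0.1532×75.5 + 0.2537×66.1 + 0.2768×299.0 = 207.7880 per 1,000.
District 6: 0.3163×314.9 + 0.1532×85.6 + 0.2537×62.5 + 0.2768×366.6 = 230.0418 per 1,000.
Difference = 207.7880 − 230.0418 = -22.2539.

-22.25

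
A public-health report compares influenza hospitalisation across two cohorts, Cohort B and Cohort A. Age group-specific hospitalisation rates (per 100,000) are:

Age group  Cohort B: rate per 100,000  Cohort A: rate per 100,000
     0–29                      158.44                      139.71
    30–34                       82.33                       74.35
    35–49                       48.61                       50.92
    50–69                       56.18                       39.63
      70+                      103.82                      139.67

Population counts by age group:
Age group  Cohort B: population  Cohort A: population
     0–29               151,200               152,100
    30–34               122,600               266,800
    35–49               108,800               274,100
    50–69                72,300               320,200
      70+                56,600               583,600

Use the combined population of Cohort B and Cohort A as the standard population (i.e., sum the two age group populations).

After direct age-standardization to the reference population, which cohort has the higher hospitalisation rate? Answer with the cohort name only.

Combined standard total = 2,108,300; weights = 0.1439, 0.1847, 0.1816, 0.1862, 0.3037.
Cohort B: 0.1439×158.44 + 0.1847×82.33 + 0.1816×48.61 + 0.1862×56.18 + 0.3037×103.82 = 88.8124 per 100,000.
Cohort A: 0.1439×139.71 + 0.1847×74.35 + 0.1816×50.92 + 0.1862×39.63 + 0.3037×139.67 = 92.8685 per 100,000.
The crude rates (96.34 vs 93.46) would put Cohort B higher, but that reflects its age composition; once standardized to a common age structure, Cohort A has the higher underlying rate.

Cohort A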